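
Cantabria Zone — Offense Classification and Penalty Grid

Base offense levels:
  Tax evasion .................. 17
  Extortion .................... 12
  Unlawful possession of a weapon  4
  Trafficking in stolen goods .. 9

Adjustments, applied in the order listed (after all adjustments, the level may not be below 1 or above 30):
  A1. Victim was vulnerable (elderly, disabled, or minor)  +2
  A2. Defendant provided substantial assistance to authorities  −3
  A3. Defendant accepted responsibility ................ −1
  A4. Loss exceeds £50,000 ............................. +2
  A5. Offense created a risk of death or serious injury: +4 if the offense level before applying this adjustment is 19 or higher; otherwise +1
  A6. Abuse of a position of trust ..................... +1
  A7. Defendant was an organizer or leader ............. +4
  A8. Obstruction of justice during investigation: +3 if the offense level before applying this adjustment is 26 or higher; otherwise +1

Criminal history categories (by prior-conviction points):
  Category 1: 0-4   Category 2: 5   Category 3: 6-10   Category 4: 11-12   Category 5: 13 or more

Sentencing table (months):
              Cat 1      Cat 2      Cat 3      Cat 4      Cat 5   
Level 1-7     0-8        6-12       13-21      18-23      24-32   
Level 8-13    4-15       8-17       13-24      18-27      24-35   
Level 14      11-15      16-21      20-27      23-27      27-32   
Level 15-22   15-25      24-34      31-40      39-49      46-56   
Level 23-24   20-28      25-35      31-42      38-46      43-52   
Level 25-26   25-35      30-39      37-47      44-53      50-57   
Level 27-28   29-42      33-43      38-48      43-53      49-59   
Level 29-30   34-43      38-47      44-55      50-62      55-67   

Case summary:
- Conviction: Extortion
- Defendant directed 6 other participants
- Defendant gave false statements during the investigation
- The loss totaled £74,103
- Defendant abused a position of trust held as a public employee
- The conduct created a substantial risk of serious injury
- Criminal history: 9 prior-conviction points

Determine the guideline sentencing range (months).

Base offense level for extortion: 12.
A2 does not apply.
A4 applies: 12 + 2 = 14.
A5 applies (level before this adjustment is 14 < 19, so +1): 14 + 1 = 15.
A6 applies: 15 + 1 = 16.
A7 applies: 16 + 4 = 20.
A8 applies (level before this adjustment is 20 < 26, so +1): 20 + 1 = 21.
Final offense level: 21.
Criminal history: 9 prior points → Category 3 (6-10).
Level 21 falls in the 15-22 band.
Grid: Level 15-22 × Category 3 = 31-40 months.

31-40 months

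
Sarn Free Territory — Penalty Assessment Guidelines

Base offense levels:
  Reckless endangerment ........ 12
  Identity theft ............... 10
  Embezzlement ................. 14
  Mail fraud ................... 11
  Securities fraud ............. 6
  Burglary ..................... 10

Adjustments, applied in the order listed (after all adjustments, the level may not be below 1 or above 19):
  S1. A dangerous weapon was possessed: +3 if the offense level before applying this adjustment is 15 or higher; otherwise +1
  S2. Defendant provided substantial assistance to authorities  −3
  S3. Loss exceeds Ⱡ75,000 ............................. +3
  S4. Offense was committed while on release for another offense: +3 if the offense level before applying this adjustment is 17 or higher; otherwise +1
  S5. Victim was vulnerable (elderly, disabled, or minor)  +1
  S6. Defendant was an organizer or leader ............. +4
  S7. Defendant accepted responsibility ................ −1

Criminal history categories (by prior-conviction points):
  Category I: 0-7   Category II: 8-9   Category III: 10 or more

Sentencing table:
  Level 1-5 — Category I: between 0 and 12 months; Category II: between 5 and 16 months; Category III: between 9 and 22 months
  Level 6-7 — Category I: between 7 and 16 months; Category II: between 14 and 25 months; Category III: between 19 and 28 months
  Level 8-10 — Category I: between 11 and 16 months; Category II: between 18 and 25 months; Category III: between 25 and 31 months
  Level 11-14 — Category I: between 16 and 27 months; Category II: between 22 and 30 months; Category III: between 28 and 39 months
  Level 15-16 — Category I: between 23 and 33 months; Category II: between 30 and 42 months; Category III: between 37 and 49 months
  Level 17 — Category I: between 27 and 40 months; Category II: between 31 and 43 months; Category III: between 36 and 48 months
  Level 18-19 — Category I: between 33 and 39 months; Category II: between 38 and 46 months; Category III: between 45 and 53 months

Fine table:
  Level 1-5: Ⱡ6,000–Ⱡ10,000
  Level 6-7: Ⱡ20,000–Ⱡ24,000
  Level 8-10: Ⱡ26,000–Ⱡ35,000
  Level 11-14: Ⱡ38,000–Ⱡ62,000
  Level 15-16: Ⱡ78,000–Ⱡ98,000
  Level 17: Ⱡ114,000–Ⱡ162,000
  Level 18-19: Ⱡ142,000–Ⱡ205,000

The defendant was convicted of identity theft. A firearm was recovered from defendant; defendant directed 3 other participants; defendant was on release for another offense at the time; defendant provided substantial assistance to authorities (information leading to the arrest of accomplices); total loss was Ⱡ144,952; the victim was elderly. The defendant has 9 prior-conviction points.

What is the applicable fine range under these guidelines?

Ⱡ114,000–Ⱡ162,000

Base offense level for identity theft: 10.
S1 applies (level before this adjustment is 10 < 15, so +1): 10 + 1 = 11.
S2 applies: 11 − 3 = 8.
S3 applies: 8 + 3 = 11.
S4 applies (level before this adjustment is 11 < 17, so +1): 11 + 1 = 12.
S5 applies: 12 + 1 = 13.
S6 applies: 13 + 4 = 17.
S7 does not apply.
Final offense level: 17.
Level 17 falls in the 17 band.
Fine table: Level 17 → Ⱡ114,000–Ⱡ162,000.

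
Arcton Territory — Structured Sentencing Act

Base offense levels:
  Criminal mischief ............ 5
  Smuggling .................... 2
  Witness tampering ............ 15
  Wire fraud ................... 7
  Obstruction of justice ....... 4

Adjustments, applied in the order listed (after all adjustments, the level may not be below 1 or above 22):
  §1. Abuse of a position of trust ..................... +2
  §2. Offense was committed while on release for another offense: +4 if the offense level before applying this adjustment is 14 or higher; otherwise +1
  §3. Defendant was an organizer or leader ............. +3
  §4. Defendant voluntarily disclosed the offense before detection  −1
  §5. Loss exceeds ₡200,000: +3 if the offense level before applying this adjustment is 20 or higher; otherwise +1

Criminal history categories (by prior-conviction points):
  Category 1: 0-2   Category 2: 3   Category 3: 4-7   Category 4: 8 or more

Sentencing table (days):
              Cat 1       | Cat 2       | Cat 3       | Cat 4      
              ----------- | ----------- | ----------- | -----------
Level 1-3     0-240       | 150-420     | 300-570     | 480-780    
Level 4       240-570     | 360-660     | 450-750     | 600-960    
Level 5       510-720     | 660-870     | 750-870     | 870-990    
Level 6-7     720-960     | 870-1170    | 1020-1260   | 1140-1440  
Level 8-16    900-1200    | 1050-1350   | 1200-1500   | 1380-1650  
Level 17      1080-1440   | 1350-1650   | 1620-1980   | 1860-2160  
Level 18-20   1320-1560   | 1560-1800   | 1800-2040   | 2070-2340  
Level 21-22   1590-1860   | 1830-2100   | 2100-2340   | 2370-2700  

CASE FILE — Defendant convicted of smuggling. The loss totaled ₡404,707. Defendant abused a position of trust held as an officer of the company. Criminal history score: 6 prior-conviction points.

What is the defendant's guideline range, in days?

Base offense level for smuggling: 2.
§1 applies: 2 + 2 = 4.
§2 does not apply.
§4 does not apply.
§5 applies (level before this adjustment is 4 < 20, so +1): 4 + 1 = 5.
Final offense level: 5.
Criminal history: 6 prior points → Category 3 (4-7).
Level 5 falls in the 5 band.
Grid: Level 5 × Category 3 = 750-870 days.

750-870 days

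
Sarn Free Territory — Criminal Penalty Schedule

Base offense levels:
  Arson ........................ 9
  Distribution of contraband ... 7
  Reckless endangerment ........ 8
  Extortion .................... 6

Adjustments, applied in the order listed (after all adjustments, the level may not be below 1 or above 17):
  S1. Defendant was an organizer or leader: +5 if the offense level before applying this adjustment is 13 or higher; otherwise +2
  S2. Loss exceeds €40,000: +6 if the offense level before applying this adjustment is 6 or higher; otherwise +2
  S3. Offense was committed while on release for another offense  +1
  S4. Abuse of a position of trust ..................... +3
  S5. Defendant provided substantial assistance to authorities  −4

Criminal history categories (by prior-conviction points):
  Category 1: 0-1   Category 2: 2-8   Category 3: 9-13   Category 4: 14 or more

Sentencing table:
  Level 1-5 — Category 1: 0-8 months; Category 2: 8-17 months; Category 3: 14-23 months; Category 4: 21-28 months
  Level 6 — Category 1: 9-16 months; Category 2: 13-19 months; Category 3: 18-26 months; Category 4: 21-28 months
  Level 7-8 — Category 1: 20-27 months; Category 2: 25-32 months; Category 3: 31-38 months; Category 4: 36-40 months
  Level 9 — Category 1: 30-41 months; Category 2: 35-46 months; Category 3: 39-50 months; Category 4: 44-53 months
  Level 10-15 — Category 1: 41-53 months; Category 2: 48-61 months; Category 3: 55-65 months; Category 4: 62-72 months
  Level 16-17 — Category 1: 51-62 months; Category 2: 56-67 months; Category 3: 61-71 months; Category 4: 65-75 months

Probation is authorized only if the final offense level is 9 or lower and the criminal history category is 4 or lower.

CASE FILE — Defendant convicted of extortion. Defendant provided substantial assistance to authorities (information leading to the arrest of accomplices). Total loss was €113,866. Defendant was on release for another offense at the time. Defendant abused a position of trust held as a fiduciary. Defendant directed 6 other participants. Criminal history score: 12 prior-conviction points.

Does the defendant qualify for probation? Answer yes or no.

Base offense level for extortion: 6.
S1 applies (level before this adjustment is 6 < 13, so +2): 6 + 2 = 8.
S2 applies (level before this adjustment is 8 ≥ 6, so +6): 8 + 6 = 14.
S3 applies: 14 + 1 = 15.
S4 applies: 15 + 3 = 18.
S5 applies: 18 − 4 = 14.
Final offense level: 14.
Criminal history: 12 prior points → Category 3 (9-13).
Level 14 falls in the 10-15 band.
Grid: Level 10-15 × Category 3 = 55-65 months.
Probation check: level 14 > 9 and category 3 ≤ 4 → not eligible.

No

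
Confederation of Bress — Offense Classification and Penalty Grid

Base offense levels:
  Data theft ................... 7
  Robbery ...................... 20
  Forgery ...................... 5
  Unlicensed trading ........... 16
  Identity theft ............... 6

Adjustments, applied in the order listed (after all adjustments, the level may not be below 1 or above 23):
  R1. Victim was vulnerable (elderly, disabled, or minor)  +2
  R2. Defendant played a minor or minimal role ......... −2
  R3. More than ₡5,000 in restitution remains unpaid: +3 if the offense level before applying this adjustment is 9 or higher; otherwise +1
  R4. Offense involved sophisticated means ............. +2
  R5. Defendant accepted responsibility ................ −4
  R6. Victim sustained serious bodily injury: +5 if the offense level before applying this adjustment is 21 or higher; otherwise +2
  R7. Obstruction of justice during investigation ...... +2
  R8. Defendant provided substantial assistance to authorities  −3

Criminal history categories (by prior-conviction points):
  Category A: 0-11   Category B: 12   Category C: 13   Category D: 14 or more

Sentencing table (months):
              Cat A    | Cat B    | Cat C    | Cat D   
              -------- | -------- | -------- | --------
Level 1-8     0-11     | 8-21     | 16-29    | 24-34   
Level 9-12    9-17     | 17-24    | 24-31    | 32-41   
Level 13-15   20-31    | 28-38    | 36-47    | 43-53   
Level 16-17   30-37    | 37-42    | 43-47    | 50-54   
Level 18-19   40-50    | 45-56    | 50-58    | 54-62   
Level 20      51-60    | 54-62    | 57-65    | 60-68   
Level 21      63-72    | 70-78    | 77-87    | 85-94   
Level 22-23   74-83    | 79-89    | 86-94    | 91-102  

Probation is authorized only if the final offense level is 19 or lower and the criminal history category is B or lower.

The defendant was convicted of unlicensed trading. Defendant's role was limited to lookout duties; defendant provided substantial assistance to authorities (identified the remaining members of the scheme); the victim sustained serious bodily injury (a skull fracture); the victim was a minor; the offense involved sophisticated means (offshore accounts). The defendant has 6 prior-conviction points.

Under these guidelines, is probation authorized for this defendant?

Yes

Base offense level for unlicensed trading: 16.
R1 applies: 16 + 2 = 18.
R2 applies: 18 − 2 = 16.
R4 applies: 16 + 2 = 18.
R5 does not apply.
R6 applies (level before this adjustment is 18 < 21, so +2): 18 + 2 = 20.
R8 applies: 20 − 3 = 17.
Final offense level: 17.
Criminal history: 6 prior points → Category A (0-11).
Level 17 falls in the 16-17 band.
Grid: Level 16-17 × Category A = 30-37 months.
Probation check: level 17 ≤ 19 and category A ≤ B → eligible.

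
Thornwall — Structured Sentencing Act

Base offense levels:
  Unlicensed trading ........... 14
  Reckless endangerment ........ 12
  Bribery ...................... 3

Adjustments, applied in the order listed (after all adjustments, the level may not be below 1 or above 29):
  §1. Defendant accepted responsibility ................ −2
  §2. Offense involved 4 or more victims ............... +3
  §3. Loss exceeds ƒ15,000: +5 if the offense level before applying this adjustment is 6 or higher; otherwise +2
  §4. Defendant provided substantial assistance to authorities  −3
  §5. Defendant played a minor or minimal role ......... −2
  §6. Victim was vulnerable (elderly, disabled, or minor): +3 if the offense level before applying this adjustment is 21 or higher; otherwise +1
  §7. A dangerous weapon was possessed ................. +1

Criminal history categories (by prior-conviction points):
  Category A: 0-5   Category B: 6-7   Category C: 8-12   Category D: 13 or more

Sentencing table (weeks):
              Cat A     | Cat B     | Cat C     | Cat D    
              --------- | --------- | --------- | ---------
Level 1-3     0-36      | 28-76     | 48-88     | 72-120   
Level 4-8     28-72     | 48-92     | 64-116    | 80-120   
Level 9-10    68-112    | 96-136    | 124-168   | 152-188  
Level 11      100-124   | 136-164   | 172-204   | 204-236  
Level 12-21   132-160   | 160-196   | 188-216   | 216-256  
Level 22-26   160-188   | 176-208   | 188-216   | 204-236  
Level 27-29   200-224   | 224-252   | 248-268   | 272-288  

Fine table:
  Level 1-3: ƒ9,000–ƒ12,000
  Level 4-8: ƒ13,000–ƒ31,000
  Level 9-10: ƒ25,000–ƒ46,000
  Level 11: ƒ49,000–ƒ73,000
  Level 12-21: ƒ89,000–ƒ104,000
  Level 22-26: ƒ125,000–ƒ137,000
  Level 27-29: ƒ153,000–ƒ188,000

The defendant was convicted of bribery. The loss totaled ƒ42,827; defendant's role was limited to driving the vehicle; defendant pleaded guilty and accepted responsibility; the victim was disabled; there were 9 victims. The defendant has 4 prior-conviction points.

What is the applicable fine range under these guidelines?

Base offense level for bribery: 3.
§1 applies: 3 − 2 = 1.
§2 applies: 1 + 3 = 4.
§3 applies (level before this adjustment is 4 < 6, so +2): 4 + 2 = 6.
§4 does not apply.
§5 applies: 6 − 2 = 4.
§6 applies (level before this adjustment is 4 < 21, so +1): 4 + 1 = 5.
Final offense level: 5.
Level 5 falls in the 4-8 band.
Fine table: Level 4-8 → ƒ13,000–ƒ31,000.

ƒ13,000–ƒ31,000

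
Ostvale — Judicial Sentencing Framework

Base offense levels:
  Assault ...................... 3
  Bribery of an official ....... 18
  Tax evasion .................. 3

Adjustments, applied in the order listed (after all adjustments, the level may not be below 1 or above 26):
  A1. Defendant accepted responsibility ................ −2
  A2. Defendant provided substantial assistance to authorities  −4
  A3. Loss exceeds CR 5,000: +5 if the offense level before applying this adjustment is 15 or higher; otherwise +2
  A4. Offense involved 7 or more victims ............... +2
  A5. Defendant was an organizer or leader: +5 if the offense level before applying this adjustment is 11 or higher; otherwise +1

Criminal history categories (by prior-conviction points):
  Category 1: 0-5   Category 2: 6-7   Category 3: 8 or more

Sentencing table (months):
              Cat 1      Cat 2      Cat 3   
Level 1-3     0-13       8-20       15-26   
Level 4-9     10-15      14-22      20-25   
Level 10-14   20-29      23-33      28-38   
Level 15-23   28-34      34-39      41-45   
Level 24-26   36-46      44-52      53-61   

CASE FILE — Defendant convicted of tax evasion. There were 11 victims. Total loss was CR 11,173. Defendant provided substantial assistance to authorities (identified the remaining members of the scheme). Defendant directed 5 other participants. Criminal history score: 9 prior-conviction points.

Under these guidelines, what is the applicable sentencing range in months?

20-25 months

Base offense level for tax evasion: 3.
A2 applies: 3 − 4 = -1.
A3 applies (level before this adjustment is -1 < 15, so +2): -1 + 2 = 1.
A4 applies: 1 + 2 = 3.
A5 applies (level before this adjustment is 3 < 11, so +1): 3 + 1 = 4.
Final offense level: 4.
Criminal history: 9 prior points → Category 3 (8+).
Level 4 falls in the 4-9 band.
Grid: Level 4-9 × Category 3 = 20-25 months.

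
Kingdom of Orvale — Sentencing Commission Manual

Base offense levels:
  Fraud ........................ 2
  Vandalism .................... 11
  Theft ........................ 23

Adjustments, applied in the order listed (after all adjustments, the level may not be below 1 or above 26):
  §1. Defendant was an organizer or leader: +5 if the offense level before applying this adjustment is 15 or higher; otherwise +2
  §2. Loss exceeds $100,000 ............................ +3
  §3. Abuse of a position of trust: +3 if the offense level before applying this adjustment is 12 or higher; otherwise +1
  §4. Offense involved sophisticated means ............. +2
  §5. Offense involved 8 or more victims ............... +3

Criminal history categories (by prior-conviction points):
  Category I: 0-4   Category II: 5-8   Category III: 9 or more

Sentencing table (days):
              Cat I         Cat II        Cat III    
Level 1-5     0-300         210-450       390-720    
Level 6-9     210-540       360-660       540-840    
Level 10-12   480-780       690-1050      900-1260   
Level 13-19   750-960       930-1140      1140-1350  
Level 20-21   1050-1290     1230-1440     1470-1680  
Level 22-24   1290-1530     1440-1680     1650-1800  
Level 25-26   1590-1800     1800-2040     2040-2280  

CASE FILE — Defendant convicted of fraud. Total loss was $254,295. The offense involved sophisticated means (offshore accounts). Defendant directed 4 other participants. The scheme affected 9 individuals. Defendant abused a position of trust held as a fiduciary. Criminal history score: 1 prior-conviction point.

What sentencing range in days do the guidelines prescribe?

Base offense level for fraud: 2.
§1 applies (level before this adjustment is 2 < 15, so +2): 2 + 2 = 4.
§2 applies: 4 + 3 = 7.
§3 applies (level before this adjustment is 7 < 12, so +1): 7 + 1 = 8.
§4 applies: 8 + 2 = 10.
§5 applies: 10 + 3 = 13.
Final offense level: 13.
Criminal history: 1 prior point → Category I (0-4).
Level 13 falls in the 13-19 band.
Grid: Level 13-19 × Category I = 750-960 days.

750-960 days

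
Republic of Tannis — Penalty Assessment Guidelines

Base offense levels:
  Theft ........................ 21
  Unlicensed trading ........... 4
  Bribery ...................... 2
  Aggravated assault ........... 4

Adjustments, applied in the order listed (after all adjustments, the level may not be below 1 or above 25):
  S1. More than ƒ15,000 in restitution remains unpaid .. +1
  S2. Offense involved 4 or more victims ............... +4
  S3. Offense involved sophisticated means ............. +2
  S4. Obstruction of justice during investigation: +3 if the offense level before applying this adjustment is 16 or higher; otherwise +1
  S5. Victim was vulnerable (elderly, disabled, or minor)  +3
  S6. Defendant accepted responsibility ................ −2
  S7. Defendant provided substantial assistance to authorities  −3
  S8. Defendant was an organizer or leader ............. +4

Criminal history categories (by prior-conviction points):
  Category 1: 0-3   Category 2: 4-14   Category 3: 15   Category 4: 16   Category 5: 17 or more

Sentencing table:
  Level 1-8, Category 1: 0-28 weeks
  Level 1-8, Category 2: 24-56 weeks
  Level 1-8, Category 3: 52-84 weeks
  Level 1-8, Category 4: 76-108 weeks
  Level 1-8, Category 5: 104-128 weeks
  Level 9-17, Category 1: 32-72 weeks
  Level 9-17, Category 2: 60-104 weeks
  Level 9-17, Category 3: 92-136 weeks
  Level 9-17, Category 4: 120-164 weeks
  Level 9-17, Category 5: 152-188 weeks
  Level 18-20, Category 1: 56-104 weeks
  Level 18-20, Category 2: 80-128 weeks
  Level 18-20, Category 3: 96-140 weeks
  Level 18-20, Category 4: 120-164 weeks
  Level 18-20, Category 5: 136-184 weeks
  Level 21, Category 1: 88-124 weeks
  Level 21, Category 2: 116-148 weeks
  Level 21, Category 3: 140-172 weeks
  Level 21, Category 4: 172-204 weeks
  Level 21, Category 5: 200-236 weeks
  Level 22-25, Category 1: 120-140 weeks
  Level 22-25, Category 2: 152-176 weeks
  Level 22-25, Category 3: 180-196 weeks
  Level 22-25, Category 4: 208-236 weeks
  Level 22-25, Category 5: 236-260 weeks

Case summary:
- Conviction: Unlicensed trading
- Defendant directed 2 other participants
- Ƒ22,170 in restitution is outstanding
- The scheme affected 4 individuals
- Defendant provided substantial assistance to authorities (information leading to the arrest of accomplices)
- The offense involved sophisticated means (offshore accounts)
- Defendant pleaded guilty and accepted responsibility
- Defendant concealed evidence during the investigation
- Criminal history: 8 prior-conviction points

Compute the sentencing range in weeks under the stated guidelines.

Base offense level for unlicensed trading: 4.
S1 applies: 4 + 1 = 5.
S2 applies: 5 + 4 = 9.
S3 applies: 9 + 2 = 11.
S4 applies (level before this adjustment is 11 < 16, so +1): 11 + 1 = 12.
S6 applies: 12 − 2 = 10.
S7 applies: 10 − 3 = 7.
S8 applies: 7 + 4 = 11.
Final offense level: 11.
Criminal history: 8 prior points → Category 2 (4-14).
Level 11 falls in the 9-17 band.
Grid: Level 9-17 × Category 2 = 60-104 weeks.

60-104 weeks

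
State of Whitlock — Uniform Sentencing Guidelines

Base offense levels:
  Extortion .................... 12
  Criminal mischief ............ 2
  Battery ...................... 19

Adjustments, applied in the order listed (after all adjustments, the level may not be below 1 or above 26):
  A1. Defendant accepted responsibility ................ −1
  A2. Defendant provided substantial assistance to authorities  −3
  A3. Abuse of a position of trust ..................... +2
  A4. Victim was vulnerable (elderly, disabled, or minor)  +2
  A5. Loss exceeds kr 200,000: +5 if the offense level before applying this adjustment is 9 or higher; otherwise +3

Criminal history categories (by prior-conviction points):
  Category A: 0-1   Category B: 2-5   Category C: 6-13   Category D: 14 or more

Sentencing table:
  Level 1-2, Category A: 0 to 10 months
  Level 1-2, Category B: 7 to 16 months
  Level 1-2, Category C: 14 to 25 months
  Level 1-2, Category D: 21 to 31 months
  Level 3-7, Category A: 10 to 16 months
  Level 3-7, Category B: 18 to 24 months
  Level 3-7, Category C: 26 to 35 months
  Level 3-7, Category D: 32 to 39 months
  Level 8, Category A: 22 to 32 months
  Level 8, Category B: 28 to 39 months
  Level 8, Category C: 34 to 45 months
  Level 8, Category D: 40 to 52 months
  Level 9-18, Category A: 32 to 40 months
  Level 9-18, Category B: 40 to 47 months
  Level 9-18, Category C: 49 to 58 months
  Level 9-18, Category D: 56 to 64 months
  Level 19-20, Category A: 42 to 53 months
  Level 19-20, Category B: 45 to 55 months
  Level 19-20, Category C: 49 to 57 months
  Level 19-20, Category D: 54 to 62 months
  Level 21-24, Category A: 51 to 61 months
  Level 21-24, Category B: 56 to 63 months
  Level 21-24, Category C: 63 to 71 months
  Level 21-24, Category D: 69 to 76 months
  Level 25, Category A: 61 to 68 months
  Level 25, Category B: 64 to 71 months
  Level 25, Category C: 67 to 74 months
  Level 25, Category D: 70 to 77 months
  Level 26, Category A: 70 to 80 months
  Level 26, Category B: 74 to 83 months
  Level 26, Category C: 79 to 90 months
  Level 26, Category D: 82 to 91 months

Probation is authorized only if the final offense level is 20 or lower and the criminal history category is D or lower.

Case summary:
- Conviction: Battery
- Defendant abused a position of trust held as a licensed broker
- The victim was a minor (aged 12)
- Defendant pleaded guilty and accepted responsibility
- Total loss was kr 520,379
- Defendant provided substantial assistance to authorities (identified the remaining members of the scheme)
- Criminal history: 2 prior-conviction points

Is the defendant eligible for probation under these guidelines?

No

Base offense level for battery: 19.
A1 applies: 19 − 1 = 18.
A2 applies: 18 − 3 = 15.
A3 applies: 15 + 2 = 17.
A4 applies: 17 + 2 = 19.
A5 applies (level before this adjustment is 19 ≥ 9, so +5): 19 + 5 = 24.
Final offense level: 24.
Criminal history: 2 prior points → Category B (2-5).
Level 24 falls in the 21-24 band.
Grid: Level 21-24 × Category B = 56-63 months.
Probation check: level 24 > 20 and category B ≤ D → not eligible.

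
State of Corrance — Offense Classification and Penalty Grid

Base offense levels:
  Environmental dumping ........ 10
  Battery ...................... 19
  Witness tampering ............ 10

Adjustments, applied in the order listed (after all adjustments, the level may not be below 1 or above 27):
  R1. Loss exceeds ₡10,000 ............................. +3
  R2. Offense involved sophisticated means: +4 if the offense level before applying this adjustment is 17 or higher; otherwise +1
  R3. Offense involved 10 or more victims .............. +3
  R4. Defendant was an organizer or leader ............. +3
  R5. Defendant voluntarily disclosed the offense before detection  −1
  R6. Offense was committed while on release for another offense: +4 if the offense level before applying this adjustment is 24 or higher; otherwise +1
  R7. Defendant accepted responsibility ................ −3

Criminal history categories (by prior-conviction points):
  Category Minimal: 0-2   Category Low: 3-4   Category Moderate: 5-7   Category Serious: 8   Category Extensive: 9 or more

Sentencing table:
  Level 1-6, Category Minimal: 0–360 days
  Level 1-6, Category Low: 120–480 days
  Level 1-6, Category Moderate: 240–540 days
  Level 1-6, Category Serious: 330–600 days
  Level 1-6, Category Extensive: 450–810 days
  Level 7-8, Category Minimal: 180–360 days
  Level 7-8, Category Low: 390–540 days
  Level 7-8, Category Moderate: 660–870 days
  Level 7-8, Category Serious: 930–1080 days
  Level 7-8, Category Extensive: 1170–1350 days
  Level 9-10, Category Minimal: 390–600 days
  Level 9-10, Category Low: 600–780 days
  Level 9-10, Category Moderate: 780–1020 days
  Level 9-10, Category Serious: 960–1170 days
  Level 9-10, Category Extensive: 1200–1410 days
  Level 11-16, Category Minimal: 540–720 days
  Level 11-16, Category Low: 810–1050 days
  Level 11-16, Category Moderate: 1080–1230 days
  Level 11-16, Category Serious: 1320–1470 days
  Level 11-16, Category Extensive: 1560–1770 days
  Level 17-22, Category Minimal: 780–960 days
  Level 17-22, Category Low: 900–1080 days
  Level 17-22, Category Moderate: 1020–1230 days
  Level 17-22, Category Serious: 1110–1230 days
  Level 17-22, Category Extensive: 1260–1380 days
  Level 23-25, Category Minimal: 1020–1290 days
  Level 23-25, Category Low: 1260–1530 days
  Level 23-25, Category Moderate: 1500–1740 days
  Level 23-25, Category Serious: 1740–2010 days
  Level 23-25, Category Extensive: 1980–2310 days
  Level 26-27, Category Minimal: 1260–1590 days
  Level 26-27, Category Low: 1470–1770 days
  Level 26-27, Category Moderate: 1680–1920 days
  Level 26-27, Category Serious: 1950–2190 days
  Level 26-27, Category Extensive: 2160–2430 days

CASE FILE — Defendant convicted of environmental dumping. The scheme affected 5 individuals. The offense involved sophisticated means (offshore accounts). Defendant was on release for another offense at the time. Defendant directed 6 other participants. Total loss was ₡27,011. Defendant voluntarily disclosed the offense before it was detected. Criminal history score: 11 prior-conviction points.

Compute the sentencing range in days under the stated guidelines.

Base offense level for environmental dumping: 10.
R1 applies: 10 + 3 = 13.
R2 applies (level before this adjustment is 13 < 17, so +1): 13 + 1 = 14.
R3 does not apply.
R4 applies: 14 + 3 = 17.
R5 applies: 17 − 1 = 16.
R6 applies (level before this adjustment is 16 < 24, so +1): 16 + 1 = 17.
R7 does not apply.
Final offense level: 17.
Criminal history: 11 prior points → Category Extensive (9+).
Level 17 falls in the 17-22 band.
Grid: Level 17-22 × Category Extensive = 1260-1380 days.

1260-1380 days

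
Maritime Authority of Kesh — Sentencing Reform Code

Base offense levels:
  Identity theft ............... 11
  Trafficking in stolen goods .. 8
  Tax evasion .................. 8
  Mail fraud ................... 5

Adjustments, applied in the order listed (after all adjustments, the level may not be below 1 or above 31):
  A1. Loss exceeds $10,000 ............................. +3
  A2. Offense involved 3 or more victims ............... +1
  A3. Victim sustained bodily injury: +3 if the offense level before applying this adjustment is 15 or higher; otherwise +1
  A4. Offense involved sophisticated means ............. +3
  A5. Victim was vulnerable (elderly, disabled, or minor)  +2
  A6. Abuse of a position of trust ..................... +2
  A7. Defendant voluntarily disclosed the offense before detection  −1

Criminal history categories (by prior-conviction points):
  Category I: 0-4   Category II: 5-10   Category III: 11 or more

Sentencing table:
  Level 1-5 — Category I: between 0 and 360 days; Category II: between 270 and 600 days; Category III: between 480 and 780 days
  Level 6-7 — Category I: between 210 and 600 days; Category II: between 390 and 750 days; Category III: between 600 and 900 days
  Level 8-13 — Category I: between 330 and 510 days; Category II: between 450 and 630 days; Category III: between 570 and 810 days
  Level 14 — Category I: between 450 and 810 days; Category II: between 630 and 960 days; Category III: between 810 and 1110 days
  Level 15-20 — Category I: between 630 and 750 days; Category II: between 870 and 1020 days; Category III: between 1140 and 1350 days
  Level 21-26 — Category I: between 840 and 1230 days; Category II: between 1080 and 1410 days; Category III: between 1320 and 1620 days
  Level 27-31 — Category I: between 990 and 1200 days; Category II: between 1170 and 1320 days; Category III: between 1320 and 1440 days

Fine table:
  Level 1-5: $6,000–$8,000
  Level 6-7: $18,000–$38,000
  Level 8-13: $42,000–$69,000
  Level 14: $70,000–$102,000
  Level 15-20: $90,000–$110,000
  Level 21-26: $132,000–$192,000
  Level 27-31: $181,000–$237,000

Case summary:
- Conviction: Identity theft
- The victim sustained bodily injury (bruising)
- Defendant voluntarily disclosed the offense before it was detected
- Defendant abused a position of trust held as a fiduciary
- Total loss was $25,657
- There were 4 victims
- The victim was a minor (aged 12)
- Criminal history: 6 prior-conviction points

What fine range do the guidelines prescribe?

$132,000–$192,000

Base offense level for identity theft: 11.
A1 applies: 11 + 3 = 14.
A2 applies: 14 + 1 = 15.
A3 applies (level before this adjustment is 15 ≥ 15, so +3): 15 + 3 = 18.
A5 applies: 18 + 2 = 20.
A6 applies: 20 + 2 = 22.
A7 applies: 22 − 1 = 21.
Final offense level: 21.
Level 21 falls in the 21-26 band.
Fine table: Level 21-26 → $132,000–$192,000.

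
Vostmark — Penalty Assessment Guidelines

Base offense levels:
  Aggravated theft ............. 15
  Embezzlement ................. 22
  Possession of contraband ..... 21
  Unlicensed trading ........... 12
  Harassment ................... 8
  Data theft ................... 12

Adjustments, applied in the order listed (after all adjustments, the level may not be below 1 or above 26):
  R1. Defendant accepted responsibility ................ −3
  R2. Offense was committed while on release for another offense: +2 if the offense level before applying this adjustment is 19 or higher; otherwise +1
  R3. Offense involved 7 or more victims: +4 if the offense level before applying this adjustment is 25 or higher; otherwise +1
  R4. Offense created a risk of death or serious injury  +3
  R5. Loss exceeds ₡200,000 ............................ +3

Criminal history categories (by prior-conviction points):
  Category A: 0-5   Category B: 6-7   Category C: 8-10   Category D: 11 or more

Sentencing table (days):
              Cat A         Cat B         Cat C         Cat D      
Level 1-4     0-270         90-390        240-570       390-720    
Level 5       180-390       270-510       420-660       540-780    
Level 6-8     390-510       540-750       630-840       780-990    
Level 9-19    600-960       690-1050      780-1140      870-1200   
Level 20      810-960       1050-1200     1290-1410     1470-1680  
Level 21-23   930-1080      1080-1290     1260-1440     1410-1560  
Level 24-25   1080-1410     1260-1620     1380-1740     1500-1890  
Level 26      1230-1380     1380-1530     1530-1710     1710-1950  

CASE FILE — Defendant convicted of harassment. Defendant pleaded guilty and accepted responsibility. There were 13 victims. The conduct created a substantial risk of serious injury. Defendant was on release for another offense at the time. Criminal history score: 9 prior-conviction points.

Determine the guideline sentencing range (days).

780-1140 days

Base offense level for harassment: 8.
R1 applies: 8 − 3 = 5.
R2 applies (level before this adjustment is 5 < 19, so +1): 5 + 1 = 6.
R3 applies (level before this adjustment is 6 < 25, so +1): 6 + 1 = 7.
R4 applies: 7 + 3 = 10.
Final offense level: 10.
Criminal history: 9 prior points → Category C (8-10).
Level 10 falls in the 9-19 band.
Grid: Level 9-19 × Category C = 780-1140 days.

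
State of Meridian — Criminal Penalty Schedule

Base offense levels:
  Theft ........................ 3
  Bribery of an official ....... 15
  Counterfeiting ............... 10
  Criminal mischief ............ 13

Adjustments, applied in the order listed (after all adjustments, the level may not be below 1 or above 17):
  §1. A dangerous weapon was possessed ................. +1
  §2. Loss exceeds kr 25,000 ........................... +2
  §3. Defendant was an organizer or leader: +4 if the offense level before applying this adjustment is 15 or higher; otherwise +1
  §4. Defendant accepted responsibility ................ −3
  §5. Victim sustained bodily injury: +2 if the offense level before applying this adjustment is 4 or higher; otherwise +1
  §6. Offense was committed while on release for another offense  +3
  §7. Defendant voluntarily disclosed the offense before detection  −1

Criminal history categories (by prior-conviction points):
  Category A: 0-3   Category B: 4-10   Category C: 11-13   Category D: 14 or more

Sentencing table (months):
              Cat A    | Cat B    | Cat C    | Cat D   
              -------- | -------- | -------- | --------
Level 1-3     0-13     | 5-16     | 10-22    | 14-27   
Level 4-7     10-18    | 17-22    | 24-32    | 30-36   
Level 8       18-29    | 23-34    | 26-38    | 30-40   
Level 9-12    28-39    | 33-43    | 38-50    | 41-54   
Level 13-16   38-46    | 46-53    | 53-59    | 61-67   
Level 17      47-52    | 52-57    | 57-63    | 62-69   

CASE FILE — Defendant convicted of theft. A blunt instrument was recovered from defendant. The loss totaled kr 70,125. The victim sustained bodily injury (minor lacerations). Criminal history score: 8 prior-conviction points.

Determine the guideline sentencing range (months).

Base offense level for theft: 3.
§1 applies: 3 + 1 = 4.
§2 applies: 4 + 2 = 6.
§5 applies (level before this adjustment is 6 ≥ 4, so +2): 6 + 2 = 8.
§6 does not apply.
§7 does not apply.
Final offense level: 8.
Criminal history: 8 prior points → Category B (4-10).
Level 8 falls in the 8 band.
Grid: Level 8 × Category B = 23-34 months.

23-34 months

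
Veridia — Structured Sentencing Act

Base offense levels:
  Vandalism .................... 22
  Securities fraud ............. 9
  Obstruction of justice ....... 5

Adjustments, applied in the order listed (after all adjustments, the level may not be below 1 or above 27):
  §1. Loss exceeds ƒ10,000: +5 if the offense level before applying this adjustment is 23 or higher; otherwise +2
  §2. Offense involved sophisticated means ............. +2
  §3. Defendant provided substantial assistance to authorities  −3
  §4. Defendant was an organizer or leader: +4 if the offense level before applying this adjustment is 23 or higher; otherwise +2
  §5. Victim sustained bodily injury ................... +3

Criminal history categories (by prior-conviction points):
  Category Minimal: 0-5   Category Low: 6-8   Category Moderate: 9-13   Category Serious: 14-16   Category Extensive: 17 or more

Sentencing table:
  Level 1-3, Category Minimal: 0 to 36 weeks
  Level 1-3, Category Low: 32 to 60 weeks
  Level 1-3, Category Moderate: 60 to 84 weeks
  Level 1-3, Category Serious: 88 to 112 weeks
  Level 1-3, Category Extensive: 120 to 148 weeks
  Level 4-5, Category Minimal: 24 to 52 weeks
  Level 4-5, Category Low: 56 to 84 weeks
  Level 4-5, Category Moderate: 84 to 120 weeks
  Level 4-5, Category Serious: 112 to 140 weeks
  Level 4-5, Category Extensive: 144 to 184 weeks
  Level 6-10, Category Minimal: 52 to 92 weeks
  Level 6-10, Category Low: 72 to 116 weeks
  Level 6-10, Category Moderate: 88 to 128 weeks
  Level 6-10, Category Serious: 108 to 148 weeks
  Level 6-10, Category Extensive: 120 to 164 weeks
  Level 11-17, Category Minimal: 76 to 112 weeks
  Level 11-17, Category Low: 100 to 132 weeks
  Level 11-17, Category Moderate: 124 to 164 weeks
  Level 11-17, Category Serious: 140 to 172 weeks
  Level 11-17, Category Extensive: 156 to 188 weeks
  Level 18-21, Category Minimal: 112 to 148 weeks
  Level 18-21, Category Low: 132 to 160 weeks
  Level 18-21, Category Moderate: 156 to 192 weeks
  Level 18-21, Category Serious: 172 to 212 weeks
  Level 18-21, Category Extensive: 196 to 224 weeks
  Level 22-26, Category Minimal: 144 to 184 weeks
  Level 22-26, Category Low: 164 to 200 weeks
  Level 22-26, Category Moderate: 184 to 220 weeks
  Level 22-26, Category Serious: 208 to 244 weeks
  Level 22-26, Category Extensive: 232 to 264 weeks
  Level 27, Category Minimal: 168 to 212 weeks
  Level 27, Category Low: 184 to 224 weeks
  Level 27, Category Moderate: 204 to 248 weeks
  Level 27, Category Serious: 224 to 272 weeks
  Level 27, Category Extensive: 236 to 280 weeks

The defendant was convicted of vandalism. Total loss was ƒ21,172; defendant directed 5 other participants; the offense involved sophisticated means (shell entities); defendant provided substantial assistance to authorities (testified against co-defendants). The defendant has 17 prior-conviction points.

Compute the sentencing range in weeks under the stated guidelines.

236-280 weeks

Base offense level for vandalism: 22.
§1 applies (level before this adjustment is 22 < 23, so +2): 22 + 2 = 24.
§2 applies: 24 + 2 = 26.
§3 applies: 26 − 3 = 23.
§4 applies (level before this adjustment is 23 ≥ 23, so +4): 23 + 4 = 27.
§5 does not apply.
Final offense level: 27.
Criminal history: 17 prior points → Category Extensive (17+).
Level 27 falls in the 27 band.
Grid: Level 27 × Category Extensive = 236-280 weeks.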